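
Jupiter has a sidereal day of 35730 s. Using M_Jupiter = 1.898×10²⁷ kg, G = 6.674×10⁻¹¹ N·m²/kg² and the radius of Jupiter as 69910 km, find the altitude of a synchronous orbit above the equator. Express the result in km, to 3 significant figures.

h_sync ≈ 90100 km

μ = GM = 6.674×10⁻¹¹ × 1.898×10²⁷ = 1.267×10¹⁷ m³/s².
A synchronous orbit has period T, so by Kepler's third law a = (μT²/4π²)^(1/3).
μT²/4π² = 1.267×10¹⁷ × (3.573×10⁴)² / 39.48 = 4.096×10²⁴ m³.
a = 1.600×10⁸ m = 1.6000×10⁵ km.
Altitude h = a − R = 1.6000×10⁵ − 69910 = 90094 km.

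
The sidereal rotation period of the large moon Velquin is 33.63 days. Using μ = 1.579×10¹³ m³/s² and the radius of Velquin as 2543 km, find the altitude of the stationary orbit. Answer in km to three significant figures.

h_sync ≈ 1.47×10⁵ km

T = 33.63 days = 2.906×10⁶ s.
A synchronous orbit has period T, so by Kepler's third law a = (μT²/4π²)^(1/3).
μT²/4π² = 1.579×10¹³ × (2.906×10⁶)² / 39.48 = 3.377×10²⁴ m³.
a = 1.500×10⁸ m = 1.5003×10⁵ km.
Altitude h = a − R = 1.5003×10⁵ − 2543 = 1.4748×10⁵ km.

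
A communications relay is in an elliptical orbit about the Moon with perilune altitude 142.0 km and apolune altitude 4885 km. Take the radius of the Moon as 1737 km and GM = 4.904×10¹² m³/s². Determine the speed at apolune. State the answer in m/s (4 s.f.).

v ≈ 572.2 m/s

r_p = 1737 + 142.0 = 1879.0 km = 1.8790×10⁶ m.
r_a = 1737 + 4885 = 6622.0 km = 6.6220×10⁶ m.
Semi-major axis a = (r_p + r_a)/2 = 4250.5 km = 4.250×10⁶ m.
Vis-viva: v² = μ(2/r − 1/a) = 4.904×10¹² × (3.020×10⁻⁷ − 2.353×10⁻⁷) = 3.274×10⁵ m²/s².
v = 572.2 m/s.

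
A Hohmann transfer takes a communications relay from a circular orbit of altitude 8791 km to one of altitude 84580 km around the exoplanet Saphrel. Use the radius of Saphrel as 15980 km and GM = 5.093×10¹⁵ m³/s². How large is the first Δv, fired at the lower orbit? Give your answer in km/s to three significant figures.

r₁ = 15980 + 8791 = 24771 km = 2.4771×10⁷ m.
r₂ = 15980 + 84580 = 100560 km = 1.0056×10⁸ m.
Transfer ellipse a_t = (r₁ + r₂)/2 = 6.267×10⁷ m.
At r₁: circular v_c1 = √(μ/r₁) = 14340 m/s; transfer-periapsis v_p = √[μ(2/r₁ − 1/a_t)] = 18160 m/s.
Δv₁ = v_p − v_c1 = 3825 m/s.
= 3.825 km/s.

Δv ≈ 3.83 km/s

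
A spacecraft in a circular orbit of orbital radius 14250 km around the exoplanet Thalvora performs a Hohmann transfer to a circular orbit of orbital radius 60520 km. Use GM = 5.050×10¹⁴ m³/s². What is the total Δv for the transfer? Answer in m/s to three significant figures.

Δv_total ≈ 2730 m/s

r₁ = 14250 km = 1.425×10⁷ m.
r₂ = 60520 km = 6.052×10⁷ m.
Transfer ellipse a_t = (r₁ + r₂)/2 = 3.738×10⁷ m.
At r₁: circular v_c1 = √(μ/r₁) = 5953 m/s; transfer-periapsis v_p = √[μ(2/r₁ − 1/a_t)] = 7574 m/s.
Δv₁ = v_p − v_c1 = 1621 m/s.
At r₂: circular v_c2 = √(μ/r₂) = 2889 m/s; transfer-apoapsis v_a = √[μ(2/r₂ − 1/a_t)] = 1783 m/s.
Δv₂ = v_c2 − v_a = 1105 m/s.
Total Δv = Δv₁ + Δv₂ = 2726 m/s.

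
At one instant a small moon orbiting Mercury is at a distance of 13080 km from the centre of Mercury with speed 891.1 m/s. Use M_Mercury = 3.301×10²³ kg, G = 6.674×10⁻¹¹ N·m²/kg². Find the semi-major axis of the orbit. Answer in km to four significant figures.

μ = GM = 6.674×10⁻¹¹ × 3.301×10²³ = 2.203×10¹³ m³/s².
r = 1.308×10⁷ m.
Vis-viva rearranged: 1/a = 2/r − v²/μ = 1.529×10⁻⁷ − 3.604×10⁻⁸ = 1.169×10⁻⁷ m⁻¹.
a = 8.557×10⁶ m = 8557.1 km.

a ≈ 8557 km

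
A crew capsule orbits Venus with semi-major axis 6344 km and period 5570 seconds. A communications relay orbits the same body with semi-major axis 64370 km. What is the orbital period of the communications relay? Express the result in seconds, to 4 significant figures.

T₂ ≈ 1.800×10⁵ seconds

Kepler's third law: T² ∝ a³, so T₂ = T₁ (a₂/a₁)^(3/2).
a₂/a₁ = 10.15, (a₂/a₁)^(3/2) = 32.32.
T₂ = 5570 × 32.32 = 1.800×10⁵ seconds.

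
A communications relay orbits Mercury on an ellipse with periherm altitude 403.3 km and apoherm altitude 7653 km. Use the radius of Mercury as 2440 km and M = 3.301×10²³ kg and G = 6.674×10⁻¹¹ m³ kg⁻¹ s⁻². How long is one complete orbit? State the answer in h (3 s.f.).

μ = GM = 6.674×10⁻¹¹ × 3.301×10²³ = 2.203×10¹³ m³/s².
r_p = 2440 + 403.3 = 2843.3 km = 2.8433×10⁶ m.
r_a = 2440 + 7653 = 10093 km = 1.0093×10⁷ m.
Semi-major axis a = (r_p + r_a)/2 = (2843.3 + 10093)/2 = 6468.1 km = 6.468×10⁶ m.
By Kepler's third law T = 2π√(a³/μ) = 2π × 3.505×10³ = 2.202×10⁴ s.
= 6.117 h.

T ≈ 6.12 h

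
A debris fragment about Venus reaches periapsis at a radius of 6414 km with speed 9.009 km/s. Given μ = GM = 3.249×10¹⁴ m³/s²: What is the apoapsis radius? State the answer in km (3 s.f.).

apoapsis radius ≈ 25800 km

r_p = 6.414×10⁶ m.
Specific energy ε = v²/2 − μ/r = -1.007×10⁷ J/kg, so a = −μ/(2ε) = 1.613×10⁷ m.
The apsides satisfy r_p + r_a = 2a, so the apoapsis radius is 2a − r_p = 2.584×10⁷ m = 25838 km.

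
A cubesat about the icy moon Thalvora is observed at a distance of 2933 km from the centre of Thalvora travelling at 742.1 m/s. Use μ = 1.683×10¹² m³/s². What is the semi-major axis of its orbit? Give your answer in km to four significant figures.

a ≈ 2819 km

r = 2.933×10⁶ m.
Vis-viva rearranged: 1/a = 2/r − v²/μ = 6.819×10⁻⁷ − 3.272×10⁻⁷ = 3.547×10⁻⁷ m⁻¹.
a = 2.819×10⁶ m = 2819.5 km.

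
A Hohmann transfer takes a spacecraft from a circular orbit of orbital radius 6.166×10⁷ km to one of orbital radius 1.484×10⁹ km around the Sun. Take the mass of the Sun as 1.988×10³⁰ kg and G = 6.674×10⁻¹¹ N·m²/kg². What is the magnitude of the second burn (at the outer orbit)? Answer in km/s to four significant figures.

Δv ≈ 6.785 km/s

μ = GM = 6.674×10⁻¹¹ × 1.988×10³⁰ = 1.327×10²⁰ m³/s².
r₁ = 6.166×10⁷ km = 6.166×10¹⁰ m.
r₂ = 1.484×10⁹ km = 1.484×10¹² m.
Transfer ellipse a_t = (r₁ + r₂)/2 = 7.728×10¹¹ m.
At r₁: circular v_c1 = √(μ/r₁) = 46390 m/s; transfer-perihelion v_p = √[μ(2/r₁ − 1/a_t)] = 64280 m/s.
At r₂: circular v_c2 = √(μ/r₂) = 9455 m/s; transfer-aphelion v_a = √[μ(2/r₂ − 1/a_t)] = 2671 m/s.
Δv₂ = v_c2 − v_a = 6785 m/s.
= 6.785 km/s.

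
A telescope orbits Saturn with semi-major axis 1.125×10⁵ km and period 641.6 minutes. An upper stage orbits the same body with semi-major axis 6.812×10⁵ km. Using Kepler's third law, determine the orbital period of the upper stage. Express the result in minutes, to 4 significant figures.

T₂ ≈ 9560 minutes

Kepler's third law: T² ∝ a³, so T₂ = T₁ (a₂/a₁)^(3/2).
a₂/a₁ = 6.055, (a₂/a₁)^(3/2) = 14.90.
T₂ = 641.6 × 14.90 = 9560 minutes.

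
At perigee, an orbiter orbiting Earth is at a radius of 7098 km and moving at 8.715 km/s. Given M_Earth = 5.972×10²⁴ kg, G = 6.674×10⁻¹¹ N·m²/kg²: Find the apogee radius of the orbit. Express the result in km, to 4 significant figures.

apogee radius ≈ 14830 km

μ = GM = 6.674×10⁻¹¹ × 5.972×10²⁴ = 3.986×10¹⁴ m³/s².
r_p = 7.098×10⁶ m.
Specific energy ε = v²/2 − μ/r = -1.818×10⁷ J/kg, so a = −μ/(2ε) = 1.096×10⁷ m.
The apsides satisfy r_p + r_a = 2a, so the apogee radius is 2a − r_p = 1.483×10⁷ m = 14829 km.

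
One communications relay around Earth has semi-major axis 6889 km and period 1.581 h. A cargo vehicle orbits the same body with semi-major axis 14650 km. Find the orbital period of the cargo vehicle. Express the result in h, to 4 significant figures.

Kepler's third law: T² ∝ a³, so T₂ = T₁ (a₂/a₁)^(3/2).
a₂/a₁ = 2.127, (a₂/a₁)^(3/2) = 3.101.
T₂ = 1.581 × 3.101 = 4.903 h.

T₂ ≈ 4.903 h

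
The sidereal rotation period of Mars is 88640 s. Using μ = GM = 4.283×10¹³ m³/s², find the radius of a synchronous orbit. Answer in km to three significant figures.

r_sync ≈ 20400 km

A synchronous orbit has period T, so by Kepler's third law a = (μT²/4π²)^(1/3).
μT²/4π² = 4.283×10¹³ × (8.864×10⁴)² / 39.48 = 8.524×10²¹ m³.
a = 2.043×10⁷ m = 20428 km.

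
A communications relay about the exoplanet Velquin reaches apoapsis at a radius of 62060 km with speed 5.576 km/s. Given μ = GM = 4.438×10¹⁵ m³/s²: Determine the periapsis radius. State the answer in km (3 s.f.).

r_a = 6.206×10⁷ m.
Specific energy ε = v²/2 − μ/r = -5.597×10⁷ J/kg, so a = −μ/(2ε) = 3.965×10⁷ m.
The apsides satisfy r_p + r_a = 2a, so the periapsis radius is 2a − r_a = 1.724×10⁷ m = 17239 km.

periapsis radius ≈ 17200 km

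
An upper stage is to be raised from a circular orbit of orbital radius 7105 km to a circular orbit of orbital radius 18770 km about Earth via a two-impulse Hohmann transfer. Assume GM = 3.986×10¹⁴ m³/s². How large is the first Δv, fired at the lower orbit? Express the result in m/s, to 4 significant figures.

r₁ = 7105 km = 7.105×10⁶ m.
r₂ = 18770 km = 1.877×10⁷ m.
Transfer ellipse a_t = (r₁ + r₂)/2 = 1.294×10⁷ m.
At r₁: circular v_c1 = √(μ/r₁) = 7490 m/s; transfer-perigee v_p = √[μ(2/r₁ − 1/a_t)] = 9022 m/s.
Δv₁ = v_p − v_c1 = 1532 m/s.

Δv ≈ 1532 m/s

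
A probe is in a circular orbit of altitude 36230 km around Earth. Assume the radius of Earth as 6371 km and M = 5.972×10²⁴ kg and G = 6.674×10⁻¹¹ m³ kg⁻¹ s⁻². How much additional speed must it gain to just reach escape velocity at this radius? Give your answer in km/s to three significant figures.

Δv ≈ 1.27 km/s

μ = GM = 6.674×10⁻¹¹ × 5.972×10²⁴ = 3.986×10¹⁴ m³/s².
r = 6371 + 36230 = 42601 km = 4.2601×10⁷ m.
Circular speed v_c = √(μ/r) = 3059 m/s.
Escape speed v_esc = √(2μ/r) = √2 × v_c = 4326 m/s.
Δv = v_esc − v_c = 1267 m/s = 1.267 km/s.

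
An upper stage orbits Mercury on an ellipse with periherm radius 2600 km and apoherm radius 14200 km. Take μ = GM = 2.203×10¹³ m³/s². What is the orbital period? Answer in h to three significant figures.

Semi-major axis a = (r_p + r_a)/2 = (2600.0 + 14200)/2 = 8400.0 km = 8.400×10⁶ m.
By Kepler's third law T = 2π√(a³/μ) = 2π × 5.187×10³ = 3.259×10⁴ s.
= 9.053 h.

T ≈ 9.05 h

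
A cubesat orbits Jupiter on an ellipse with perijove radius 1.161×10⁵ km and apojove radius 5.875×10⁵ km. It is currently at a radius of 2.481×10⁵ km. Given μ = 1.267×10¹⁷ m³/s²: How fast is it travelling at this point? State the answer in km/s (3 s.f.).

v ≈ 25.7 km/s

Semi-major axis a = (r_p + r_a)/2 = 3.5180×10⁵ km = 3.518×10⁸ m.
Vis-viva: v² = μ(2/r − 1/a) = 1.267×10¹⁷ × (8.061×10⁻⁹ − 2.843×10⁻⁹) = 6.612×10⁸ m²/s².
v = 25710 m/s = 25.71 km/s.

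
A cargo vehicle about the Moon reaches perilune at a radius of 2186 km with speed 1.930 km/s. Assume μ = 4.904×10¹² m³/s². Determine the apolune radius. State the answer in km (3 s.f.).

apolune radius ≈ 10700 km

r_p = 2.186×10⁶ m.
Specific energy ε = v²/2 − μ/r = -3.809×10⁵ J/kg, so a = −μ/(2ε) = 6.437×10⁶ m.
The apsides satisfy r_p + r_a = 2a, so the apolune radius is 2a − r_p = 1.069×10⁷ m = 10688 km.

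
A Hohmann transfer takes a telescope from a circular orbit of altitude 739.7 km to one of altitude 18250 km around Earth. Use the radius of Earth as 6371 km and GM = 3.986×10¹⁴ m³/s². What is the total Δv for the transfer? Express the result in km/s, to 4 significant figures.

r₁ = 6371 + 739.7 = 7110.7 km = 7.1107×10⁶ m.
r₂ = 6371 + 18250 = 24621 km = 2.4621×10⁷ m.
Transfer ellipse a_t = (r₁ + r₂)/2 = 1.587×10⁷ m.
At r₁: circular v_c1 = √(μ/r₁) = 7487 m/s; transfer-perigee v_p = √[μ(2/r₁ − 1/a_t)] = 9327 m/s.
Δv₁ = v_p − v_c1 = 1840 m/s.
At r₂: circular v_c2 = √(μ/r₂) = 4024 m/s; transfer-apogee v_a = √[μ(2/r₂ − 1/a_t)] = 2694 m/s.
Δv₂ = v_c2 − v_a = 1330 m/s.
Total Δv = Δv₁ + Δv₂ = 3170 m/s = 3.170 km/s.

Δv_total ≈ 3.170 km/s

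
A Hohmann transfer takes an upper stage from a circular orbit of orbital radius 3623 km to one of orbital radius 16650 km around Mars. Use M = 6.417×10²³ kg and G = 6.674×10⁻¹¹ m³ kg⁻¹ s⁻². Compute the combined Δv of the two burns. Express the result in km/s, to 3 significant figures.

Δv_total ≈ 1.61 km/s

μ = GM = 6.674×10⁻¹¹ × 6.417×10²³ = 4.283×10¹³ m³/s².
r₁ = 3623 km = 3.623×10⁶ m.
r₂ = 16650 km = 1.665×10⁷ m.
Transfer ellipse a_t = (r₁ + r₂)/2 = 1.014×10⁷ m.
At r₁: circular v_c1 = √(μ/r₁) = 3438 m/s; transfer-periapsis v_p = √[μ(2/r₁ − 1/a_t)] = 4406 m/s.
Δv₁ = v_p − v_c1 = 968.3 m/s.
At r₂: circular v_c2 = √(μ/r₂) = 1604 m/s; transfer-apoapsis v_a = √[μ(2/r₂ − 1/a_t)] = 958.8 m/s.
Δv₂ = v_c2 − v_a = 645.0 m/s.
Total Δv = Δv₁ + Δv₂ = 1613 m/s = 1.613 km/s.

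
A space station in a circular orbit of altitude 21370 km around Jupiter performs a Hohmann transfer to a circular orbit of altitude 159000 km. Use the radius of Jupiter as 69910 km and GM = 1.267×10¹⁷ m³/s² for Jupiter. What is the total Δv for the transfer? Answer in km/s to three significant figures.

r₁ = 69910 + 21370 = 91280 km = 9.1280×10⁷ m.
r₂ = 69910 + 159000 = 228910 km = 2.2891×10⁸ m.
Transfer ellipse a_t = (r₁ + r₂)/2 = 1.601×10⁸ m.
At r₁: circular v_c1 = √(μ/r₁) = 37260 m/s; transfer-perijove v_p = √[μ(2/r₁ − 1/a_t)] = 44550 m/s.
Δv₁ = v_p − v_c1 = 7293 m/s.
At r₂: circular v_c2 = √(μ/r₂) = 23530 m/s; transfer-apojove v_a = √[μ(2/r₂ − 1/a_t)] = 17760 m/s.
Δv₂ = v_c2 − v_a = 5762 m/s.
Total Δv = Δv₁ + Δv₂ = 13060 m/s = 13.06 km/s.

Δv_total ≈ 13.1 km/s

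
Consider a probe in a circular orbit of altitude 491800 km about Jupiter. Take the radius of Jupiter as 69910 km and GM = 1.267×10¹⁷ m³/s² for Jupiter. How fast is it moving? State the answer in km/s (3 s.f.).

v ≈ 15.0 km/s

r = 69910 + 491800 = 561710 km = 5.6171×10⁸ m.
For a circular orbit v = √(μ/r) = √(1.267×10¹⁷ / 5.617×10⁸) = √(2.256×10⁸) = 15020 m/s.
That is 15.02 km/s.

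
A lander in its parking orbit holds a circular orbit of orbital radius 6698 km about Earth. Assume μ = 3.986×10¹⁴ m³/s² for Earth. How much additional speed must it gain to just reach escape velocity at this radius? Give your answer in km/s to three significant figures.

r = 6698 km = 6.698×10⁶ m.
Circular speed v_c = √(μ/r) = 7714 m/s.
Escape speed v_esc = √(2μ/r) = √2 × v_c = 10910 m/s.
Δv = v_esc − v_c = 3195 m/s = 3.195 km/s.

Δv ≈ 3.20 km/s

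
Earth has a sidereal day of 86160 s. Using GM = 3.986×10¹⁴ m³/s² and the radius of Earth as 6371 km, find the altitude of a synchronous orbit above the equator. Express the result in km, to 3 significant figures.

h_sync ≈ 35800 km

A synchronous orbit has period T, so by Kepler's third law a = (μT²/4π²)^(1/3).
μT²/4π² = 3.986×10¹⁴ × (8.616×10⁴)² / 39.48 = 7.495×10²² m³.
a = 4.216×10⁷ m = 42163 km.
Altitude h = a − R = 42163 − 6371 = 35792 km.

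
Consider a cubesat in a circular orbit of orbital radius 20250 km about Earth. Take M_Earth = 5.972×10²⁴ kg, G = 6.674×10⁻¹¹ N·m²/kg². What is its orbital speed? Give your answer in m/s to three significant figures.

v ≈ 4440 m/s

μ = GM = 6.674×10⁻¹¹ × 5.972×10²⁴ = 3.986×10¹⁴ m³/s².
r = 20250 km = 2.025×10⁷ m.
For a circular orbit v = √(μ/r) = √(3.986×10¹⁴ / 2.025×10⁷) = √(1.968×10⁷) = 4437 m/s.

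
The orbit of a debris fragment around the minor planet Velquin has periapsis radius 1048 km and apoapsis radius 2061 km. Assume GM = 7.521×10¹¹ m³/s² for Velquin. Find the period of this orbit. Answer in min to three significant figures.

T ≈ 234 min

Semi-major axis a = (r_p + r_a)/2 = (1048.0 + 2061.0)/2 = 1554.5 km = 1.554×10⁶ m.
By Kepler's third law T = 2π√(a³/μ) = 2π × 2.235×10³ = 1.404×10⁴ s.
= 234.0 min.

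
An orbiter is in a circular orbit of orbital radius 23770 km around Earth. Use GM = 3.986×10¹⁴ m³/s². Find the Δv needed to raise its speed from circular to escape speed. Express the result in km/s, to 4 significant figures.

r = 23770 km = 2.377×10⁷ m.
Circular speed v_c = √(μ/r) = 4095 m/s.
Escape speed v_esc = √(2μ/r) = √2 × v_c = 5791 m/s.
Δv = v_esc − v_c = 1696 m/s = 1.696 km/s.

Δv ≈ 1.696 km/s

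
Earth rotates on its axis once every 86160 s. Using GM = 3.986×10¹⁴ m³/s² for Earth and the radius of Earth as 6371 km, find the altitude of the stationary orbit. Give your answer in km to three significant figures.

h_sync ≈ 35800 km

A synchronous orbit has period T, so by Kepler's third law a = (μT²/4π²)^(1/3).
μT²/4π² = 3.986×10¹⁴ × (8.616×10⁴)² / 39.48 = 7.495×10²² m³.
a = 4.216×10⁷ m = 42163 km.
Altitude h = a − R = 42163 − 6371 = 35792 km.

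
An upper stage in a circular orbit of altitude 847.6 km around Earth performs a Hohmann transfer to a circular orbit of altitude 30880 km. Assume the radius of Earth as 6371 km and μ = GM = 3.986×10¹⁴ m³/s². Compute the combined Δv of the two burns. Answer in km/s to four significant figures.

r₁ = 6371 + 847.6 = 7218.6 km = 7.2186×10⁶ m.
r₂ = 6371 + 30880 = 37251 km = 3.7251×10⁷ m.
Transfer ellipse a_t = (r₁ + r₂)/2 = 2.223×10⁷ m.
At r₁: circular v_c1 = √(μ/r₁) = 7431 m/s; transfer-perigee v_p = √[μ(2/r₁ − 1/a_t)] = 9618 m/s.
Δv₁ = v_p − v_c1 = 2187 m/s.
At r₂: circular v_c2 = √(μ/r₂) = 3271 m/s; transfer-apogee v_a = √[μ(2/r₂ − 1/a_t)] = 1864 m/s.
Δv₂ = v_c2 − v_a = 1407 m/s.
Total Δv = Δv₁ + Δv₂ = 3595 m/s = 3.595 km/s.

Δv_total ≈ 3.595 km/s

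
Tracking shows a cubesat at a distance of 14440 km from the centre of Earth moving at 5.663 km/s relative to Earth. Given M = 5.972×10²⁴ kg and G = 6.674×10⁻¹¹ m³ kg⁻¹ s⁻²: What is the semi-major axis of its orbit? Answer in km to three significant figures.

μ = GM = 6.674×10⁻¹¹ × 5.972×10²⁴ = 3.986×10¹⁴ m³/s².
r = 1.444×10⁷ m.
Vis-viva rearranged: 1/a = 2/r − v²/μ = 1.385×10⁻⁷ − 8.046×10⁻⁸ = 5.804×10⁻⁸ m⁻¹.
a = 1.723×10⁷ m = 17229 km.

a ≈ 17200 km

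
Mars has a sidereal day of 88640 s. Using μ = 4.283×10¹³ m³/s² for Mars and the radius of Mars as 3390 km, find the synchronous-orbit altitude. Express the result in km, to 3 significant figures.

A synchronous orbit has period T, so by Kepler's third law a = (μT²/4π²)^(1/3).
μT²/4π² = 4.283×10¹³ × (8.864×10⁴)² / 39.48 = 8.524×10²¹ m³.
a = 2.043×10⁷ m = 20428 km.
Altitude h = a − R = 20428 − 3390 = 17038 km.

h_sync ≈ 17000 km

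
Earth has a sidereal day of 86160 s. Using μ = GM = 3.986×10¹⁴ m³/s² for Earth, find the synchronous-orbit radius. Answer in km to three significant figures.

r_sync ≈ 42200 km

A synchronous orbit has period T, so by Kepler's third law a = (μT²/4π²)^(1/3).
μT²/4π² = 3.986×10¹⁴ × (8.616×10⁴)² / 39.48 = 7.495×10²² m³.
a = 4.216×10⁷ m = 42163 km.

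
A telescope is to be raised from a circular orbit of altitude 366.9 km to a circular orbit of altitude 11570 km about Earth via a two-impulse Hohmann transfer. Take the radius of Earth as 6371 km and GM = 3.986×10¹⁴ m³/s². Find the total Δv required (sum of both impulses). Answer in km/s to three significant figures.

Δv_total ≈ 2.81 km/s

r₁ = 6371 + 366.9 = 6737.9 km = 6.7379×10⁶ m.
r₂ = 6371 + 11570 = 17941 km = 1.7941×10⁷ m.
Transfer ellipse a_t = (r₁ + r₂)/2 = 1.234×10⁷ m.
At r₁: circular v_c1 = √(μ/r₁) = 7691 m/s; transfer-perigee v_p = √[μ(2/r₁ − 1/a_t)] = 9274 m/s.
Δv₁ = v_p − v_c1 = 1583 m/s.
At r₂: circular v_c2 = √(μ/r₂) = 4714 m/s; transfer-apogee v_a = √[μ(2/r₂ − 1/a_t)] = 3483 m/s.
Δv₂ = v_c2 − v_a = 1230 m/s.
Total Δv = Δv₁ + Δv₂ = 2813 m/s = 2.813 km/s.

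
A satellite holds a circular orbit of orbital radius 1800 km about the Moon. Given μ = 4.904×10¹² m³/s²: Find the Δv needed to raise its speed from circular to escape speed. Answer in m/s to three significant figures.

r = 1800 km = 1.800×10⁶ m.
Circular speed v_c = √(μ/r) = 1651 m/s.
Escape speed v_esc = √(2μ/r) = √2 × v_c = 2334 m/s.
Δv = v_esc − v_c = 683.7 m/s.

Δv ≈ 684 m/s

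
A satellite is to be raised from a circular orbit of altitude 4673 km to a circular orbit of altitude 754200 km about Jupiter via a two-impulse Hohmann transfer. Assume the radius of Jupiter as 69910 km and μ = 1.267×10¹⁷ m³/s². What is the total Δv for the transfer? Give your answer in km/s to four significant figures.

Δv_total ≈ 21.95 km/s

r₁ = 69910 + 4673 = 74583 km = 7.4583×10⁷ m.
r₂ = 69910 + 754200 = 824110 km = 8.2411×10⁸ m.
Transfer ellipse a_t = (r₁ + r₂)/2 = 4.493×10⁸ m.
At r₁: circular v_c1 = √(μ/r₁) = 41220 m/s; transfer-perijove v_p = √[μ(2/r₁ − 1/a_t)] = 55820 m/s.
Δv₁ = v_p − v_c1 = 14600 m/s.
At r₂: circular v_c2 = √(μ/r₂) = 12400 m/s; transfer-apojove v_a = √[μ(2/r₂ − 1/a_t)] = 5052 m/s.
Δv₂ = v_c2 − v_a = 7348 m/s.
Total Δv = Δv₁ + Δv₂ = 21950 m/s = 21.95 km/s.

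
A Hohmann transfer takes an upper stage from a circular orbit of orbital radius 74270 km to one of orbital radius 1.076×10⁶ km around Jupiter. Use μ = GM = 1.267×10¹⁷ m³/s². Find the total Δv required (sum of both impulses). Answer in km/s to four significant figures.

r₁ = 74270 km = 7.427×10⁷ m.
r₂ = 1.076×10⁶ km = 1.076×10⁹ m.
Transfer ellipse a_t = (r₁ + r₂)/2 = 5.751×10⁸ m.
At r₁: circular v_c1 = √(μ/r₁) = 41300 m/s; transfer-perijove v_p = √[μ(2/r₁ − 1/a_t)] = 56490 m/s.
Δv₁ = v_p − v_c1 = 15190 m/s.
At r₂: circular v_c2 = √(μ/r₂) = 10850 m/s; transfer-apojove v_a = √[μ(2/r₂ − 1/a_t)] = 3899 m/s.
Δv₂ = v_c2 − v_a = 6952 m/s.
Total Δv = Δv₁ + Δv₂ = 22140 m/s = 22.14 km/s.

Δv_total ≈ 22.14 km/s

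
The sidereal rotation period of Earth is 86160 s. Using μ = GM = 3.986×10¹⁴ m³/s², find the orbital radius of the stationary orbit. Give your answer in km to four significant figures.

r_sync ≈ 42160 km

A synchronous orbit has period T, so by Kepler's third law a = (μT²/4π²)^(1/3).
μT²/4π² = 3.986×10¹⁴ × (8.616×10⁴)² / 39.48 = 7.495×10²² m³.
a = 4.216×10⁷ m = 42163 km.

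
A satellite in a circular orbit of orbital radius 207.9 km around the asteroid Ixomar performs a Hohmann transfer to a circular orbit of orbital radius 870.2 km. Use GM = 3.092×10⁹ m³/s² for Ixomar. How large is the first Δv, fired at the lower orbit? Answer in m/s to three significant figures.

Δv ≈ 33.0 m/s

r₁ = 207.9 km = 2.079×10⁵ m.
r₂ = 870.2 km = 8.702×10⁵ m.
Transfer ellipse a_t = (r₁ + r₂)/2 = 5.390×10⁵ m.
At r₁: circular v_c1 = √(μ/r₁) = 122.0 m/s; transfer-periapsis v_p = √[μ(2/r₁ − 1/a_t)] = 154.9 m/s.
Δv₁ = v_p − v_c1 = 33.00 m/s.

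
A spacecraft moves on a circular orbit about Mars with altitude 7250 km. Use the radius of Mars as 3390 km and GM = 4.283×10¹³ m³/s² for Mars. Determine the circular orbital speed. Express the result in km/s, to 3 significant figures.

v ≈ 2.01 km/s

r = 3390 + 7250 = 10640 km = 1.0640×10⁷ m.
For a circular orbit v = √(μ/r) = √(4.283×10¹³ / 1.064×10⁷) = √(4.025×10⁶) = 2006 m/s.
That is 2.006 km/s.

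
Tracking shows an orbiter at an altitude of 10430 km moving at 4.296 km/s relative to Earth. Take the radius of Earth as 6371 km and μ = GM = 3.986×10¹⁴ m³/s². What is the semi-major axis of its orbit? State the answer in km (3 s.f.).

r = 6371 + 10430 = 16801 km = 1.680×10⁷ m.
Specific orbital energy ε = v²/2 − μ/r = (4296)²/2 − 3.986×10¹⁴/1.680×10⁷ = -1.450×10⁷ J/kg.
Since ε = −μ/(2a), a = −μ/(2ε) = 1.375×10⁷ m = 13748 km.

a ≈ 13700 km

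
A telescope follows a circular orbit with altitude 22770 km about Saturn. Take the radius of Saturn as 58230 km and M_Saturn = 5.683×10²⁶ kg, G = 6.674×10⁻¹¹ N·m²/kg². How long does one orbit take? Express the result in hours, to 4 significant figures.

μ = GM = 6.674×10⁻¹¹ × 5.683×10²⁶ = 3.793×10¹⁶ m³/s².
r = 58230 + 22770 = 81000 km = 8.1000×10⁷ m.
Kepler's third law: T = 2π√(r³/μ) = 2π√((8.100×10⁷)³ / 3.793×10¹⁶).
r³/μ = 1.401×10⁷ s², so T = 2π × 3.743×10³ = 2.352×10⁴ s.
Converting: 2.352×10⁴ s ÷ 3600 = 6.533 hours.

T ≈ 6.533 hours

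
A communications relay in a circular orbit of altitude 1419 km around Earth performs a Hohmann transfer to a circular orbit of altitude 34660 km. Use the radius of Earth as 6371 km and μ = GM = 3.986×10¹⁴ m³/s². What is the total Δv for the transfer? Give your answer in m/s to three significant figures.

Δv_total ≈ 3480 m/s

r₁ = 6371 + 1419 = 7790.0 km = 7.7900×10⁶ m.
r₂ = 6371 + 34660 = 41031 km = 4.1031×10⁷ m.
Transfer ellipse a_t = (r₁ + r₂)/2 = 2.441×10⁷ m.
At r₁: circular v_c1 = √(μ/r₁) = 7153 m/s; transfer-perigee v_p = √[μ(2/r₁ − 1/a_t)] = 9274 m/s.
Δv₁ = v_p − v_c1 = 2121 m/s.
At r₂: circular v_c2 = √(μ/r₂) = 3117 m/s; transfer-apogee v_a = √[μ(2/r₂ − 1/a_t)] = 1761 m/s.
Δv₂ = v_c2 − v_a = 1356 m/s.
Total Δv = Δv₁ + Δv₂ = 3477 m/s.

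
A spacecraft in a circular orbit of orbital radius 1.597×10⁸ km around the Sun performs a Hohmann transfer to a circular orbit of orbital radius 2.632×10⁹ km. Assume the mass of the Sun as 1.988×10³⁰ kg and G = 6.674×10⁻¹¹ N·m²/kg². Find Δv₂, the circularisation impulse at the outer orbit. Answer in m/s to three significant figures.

Δv ≈ 4700 m/s

μ = GM = 6.674×10⁻¹¹ × 1.988×10³⁰ = 1.327×10²⁰ m³/s².
r₁ = 1.597×10⁸ km = 1.597×10¹¹ m.
r₂ = 2.632×10⁹ km = 2.632×10¹² m.
Transfer ellipse a_t = (r₁ + r₂)/2 = 1.396×10¹² m.
At r₁: circular v_c1 = √(μ/r₁) = 28820 m/s; transfer-perihelion v_p = √[μ(2/r₁ − 1/a_t)] = 39580 m/s.
At r₂: circular v_c2 = √(μ/r₂) = 7100 m/s; transfer-aphelion v_a = √[μ(2/r₂ − 1/a_t)] = 2402 m/s.
Δv₂ = v_c2 − v_a = 4698 m/s.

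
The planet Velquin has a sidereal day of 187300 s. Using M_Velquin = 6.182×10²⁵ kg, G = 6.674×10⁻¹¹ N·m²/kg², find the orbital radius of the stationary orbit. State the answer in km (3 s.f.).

r_sync ≈ 1.54×10⁵ km

μ = GM = 6.674×10⁻¹¹ × 6.182×10²⁵ = 4.126×10¹⁵ m³/s².
A synchronous orbit has period T, so by Kepler's third law a = (μT²/4π²)^(1/3).
μT²/4π² = 4.126×10¹⁵ × (1.873×10⁵)² / 39.48 = 3.666×10²⁴ m³.
a = 1.542×10⁸ m = 1.5420×10⁵ km.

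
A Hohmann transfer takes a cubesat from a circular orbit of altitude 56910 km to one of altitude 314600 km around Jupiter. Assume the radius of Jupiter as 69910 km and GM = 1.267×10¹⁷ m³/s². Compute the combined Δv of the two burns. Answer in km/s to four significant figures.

Δv_total ≈ 12.52 km/s

r₁ = 69910 + 56910 = 126820 km = 1.2682×10⁸ m.
r₂ = 69910 + 314600 = 384510 km = 3.8451×10⁸ m.
Transfer ellipse a_t = (r₁ + r₂)/2 = 2.557×10⁸ m.
At r₁: circular v_c1 = √(μ/r₁) = 31610 m/s; transfer-perijove v_p = √[μ(2/r₁ − 1/a_t)] = 38760 m/s.
Δv₁ = v_p − v_c1 = 7155 m/s.
At r₂: circular v_c2 = √(μ/r₂) = 18150 m/s; transfer-apojove v_a = √[μ(2/r₂ − 1/a_t)] = 12780 m/s.
Δv₂ = v_c2 − v_a = 5368 m/s.
Total Δv = Δv₁ + Δv₂ = 12520 m/s = 12.52 km/s.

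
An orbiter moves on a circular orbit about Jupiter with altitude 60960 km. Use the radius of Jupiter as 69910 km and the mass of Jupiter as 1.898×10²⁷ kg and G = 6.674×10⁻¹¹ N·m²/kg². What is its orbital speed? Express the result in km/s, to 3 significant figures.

μ = GM = 6.674×10⁻¹¹ × 1.898×10²⁷ = 1.267×10¹⁷ m³/s².
r = 69910 + 60960 = 130870 km = 1.3087×10⁸ m.
For a circular orbit v = √(μ/r) = √(1.267×10¹⁷ / 1.309×10⁸) = √(9.679×10⁸) = 31110 m/s.
That is 31.11 km/s.

v ≈ 31.1 km/s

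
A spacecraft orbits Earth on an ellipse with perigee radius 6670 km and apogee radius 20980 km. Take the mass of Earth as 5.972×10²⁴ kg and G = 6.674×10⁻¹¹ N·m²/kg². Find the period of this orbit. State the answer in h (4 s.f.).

μ = GM = 6.674×10⁻¹¹ × 5.972×10²⁴ = 3.986×10¹⁴ m³/s².
Semi-major axis a = (r_p + r_a)/2 = (6670.0 + 20980)/2 = 13825 km = 1.382×10⁷ m.
By Kepler's third law T = 2π√(a³/μ) = 2π × 2.575×10³ = 1.618×10⁴ s.
= 4.494 h.

T ≈ 4.494 h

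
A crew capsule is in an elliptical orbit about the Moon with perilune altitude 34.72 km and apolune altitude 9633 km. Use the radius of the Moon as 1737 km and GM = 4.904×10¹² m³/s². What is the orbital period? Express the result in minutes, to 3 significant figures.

r_p = 1737 + 34.72 = 1771.7 km = 1.7717×10⁶ m.
r_a = 1737 + 9633 = 11370 km = 1.1370×10⁷ m.
Semi-major axis a = (r_p + r_a)/2 = (1771.7 + 11370)/2 = 6570.9 km = 6.571×10⁶ m.
By Kepler's third law T = 2π√(a³/μ) = 2π × 7.606×10³ = 4.779×10⁴ s.
= 796.5 minutes.

T ≈ 797 minutes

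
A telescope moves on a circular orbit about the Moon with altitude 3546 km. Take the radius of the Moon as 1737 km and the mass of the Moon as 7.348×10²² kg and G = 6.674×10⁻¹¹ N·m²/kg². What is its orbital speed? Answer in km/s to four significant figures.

μ = GM = 6.674×10⁻¹¹ × 7.348×10²² = 4.904×10¹² m³/s².
r = 1737 + 3546 = 5283.0 km = 5.2830×10⁶ m.
For a circular orbit v = √(μ/r) = √(4.904×10¹² / 5.283×10⁶) = √(9.283×10⁵) = 963.5 m/s.
That is 0.9635 km/s.

v ≈ 0.9635 km/s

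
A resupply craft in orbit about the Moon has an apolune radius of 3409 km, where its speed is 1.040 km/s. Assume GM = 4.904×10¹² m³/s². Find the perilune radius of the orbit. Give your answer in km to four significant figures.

perilune radius ≈ 2054 km

r_a = 3.409×10⁶ m.
Specific energy ε = v²/2 − μ/r = -8.977×10⁵ J/kg, so a = −μ/(2ε) = 2.731×10⁶ m.
The apsides satisfy r_p + r_a = 2a, so the perilune radius is 2a − r_a = 2.054×10⁶ m = 2053.6 km.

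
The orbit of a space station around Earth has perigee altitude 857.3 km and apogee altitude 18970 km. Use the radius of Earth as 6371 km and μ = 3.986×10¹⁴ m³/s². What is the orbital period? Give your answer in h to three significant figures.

r_p = 6371 + 857.3 = 7228.3 km = 7.2283×10⁶ m.
r_a = 6371 + 18970 = 25341 km = 2.5341×10⁷ m.
Semi-major axis a = (r_p + r_a)/2 = (7228.3 + 25341)/2 = 16285 km = 1.628×10⁷ m.
By Kepler's third law T = 2π√(a³/μ) = 2π × 3.292×10³ = 2.068×10⁴ s.
= 5.745 h.

T ≈ 5.74 h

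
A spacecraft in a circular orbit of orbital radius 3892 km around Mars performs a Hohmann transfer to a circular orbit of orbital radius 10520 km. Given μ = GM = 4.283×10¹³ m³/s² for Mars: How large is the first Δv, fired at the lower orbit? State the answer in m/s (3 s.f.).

r₁ = 3892 km = 3.892×10⁶ m.
r₂ = 10520 km = 1.052×10⁷ m.
Transfer ellipse a_t = (r₁ + r₂)/2 = 7.206×10⁶ m.
At r₁: circular v_c1 = √(μ/r₁) = 3317 m/s; transfer-periapsis v_p = √[μ(2/r₁ − 1/a_t)] = 4008 m/s.
Δv₁ = v_p − v_c1 = 690.9 m/s.

Δv ≈ 691 m/s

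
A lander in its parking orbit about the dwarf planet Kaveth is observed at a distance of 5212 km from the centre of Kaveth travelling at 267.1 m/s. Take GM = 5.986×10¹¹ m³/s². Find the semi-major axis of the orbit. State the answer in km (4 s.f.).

a ≈ 3780 km

r = 5.212×10⁶ m.
Specific orbital energy ε = v²/2 − μ/r = (267.1)²/2 − 5.986×10¹¹/5.212×10⁶ = -7.918×10⁴ J/kg.
Since ε = −μ/(2a), a = −μ/(2ε) = 3.780×10⁶ m = 3780.0 km.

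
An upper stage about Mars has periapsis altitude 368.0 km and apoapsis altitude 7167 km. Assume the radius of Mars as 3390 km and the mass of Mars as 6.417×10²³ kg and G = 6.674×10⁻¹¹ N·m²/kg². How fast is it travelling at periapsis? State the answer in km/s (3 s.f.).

v ≈ 4.10 km/s

μ = GM = 6.674×10⁻¹¹ × 6.417×10²³ = 4.283×10¹³ m³/s².
r_p = 3390 + 368.0 = 3758.0 km = 3.7580×10⁶ m.
r_a = 3390 + 7167 = 10557 km = 1.0557×10⁷ m.
Semi-major axis a = (r_p + r_a)/2 = 7157.5 km = 7.158×10⁶ m.
Vis-viva: v² = μ(2/r − 1/a) = 4.283×10¹³ × (5.322×10⁻⁷ − 1.397×10⁻⁷) = 1.681×10⁷ m²/s².
v = 4100 m/s = 4.100 km/s.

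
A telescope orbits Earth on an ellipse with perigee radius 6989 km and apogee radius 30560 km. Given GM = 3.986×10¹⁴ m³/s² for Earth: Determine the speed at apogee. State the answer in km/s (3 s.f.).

Semi-major axis a = (r_p + r_a)/2 = 18774 km = 1.877×10⁷ m.
Vis-viva: v² = μ(2/r − 1/a) = 3.986×10¹⁴ × (6.545×10⁻⁸ − 5.326×10⁻⁸) = 4.855×10⁶ m²/s².
v = 2204 m/s = 2.204 km/s.

v ≈ 2.20 km/s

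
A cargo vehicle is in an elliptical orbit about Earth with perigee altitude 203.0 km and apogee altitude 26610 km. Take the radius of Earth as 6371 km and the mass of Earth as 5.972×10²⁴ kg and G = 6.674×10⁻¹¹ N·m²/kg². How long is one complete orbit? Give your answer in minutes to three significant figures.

μ = GM = 6.674×10⁻¹¹ × 5.972×10²⁴ = 3.986×10¹⁴ m³/s².
r_p = 6371 + 203.0 = 6574.0 km = 6.5740×10⁶ m.
r_a = 6371 + 26610 = 32981 km = 3.2981×10⁷ m.
Semi-major axis a = (r_p + r_a)/2 = (6574.0 + 32981)/2 = 19778 km = 1.978×10⁷ m.
By Kepler's third law T = 2π√(a³/μ) = 2π × 4.406×10³ = 2.768×10⁴ s.
= 461.4 minutes.

T ≈ 461 minutes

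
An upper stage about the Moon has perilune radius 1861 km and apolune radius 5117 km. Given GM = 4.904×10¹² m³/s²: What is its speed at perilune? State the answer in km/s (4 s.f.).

v ≈ 1.966 km/s

Semi-major axis a = (r_p + r_a)/2 = 3489.0 km = 3.489×10⁶ m.
Vis-viva: v² = μ(2/r − 1/a) = 4.904×10¹² × (1.075×10⁻⁶ − 2.866×10⁻⁷) = 3.865×10⁶ m²/s².
v = 1966 m/s = 1.966 km/s.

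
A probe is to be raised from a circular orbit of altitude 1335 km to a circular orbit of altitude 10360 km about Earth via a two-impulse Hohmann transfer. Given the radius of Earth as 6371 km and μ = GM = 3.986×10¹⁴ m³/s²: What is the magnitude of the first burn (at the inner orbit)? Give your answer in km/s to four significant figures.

Δv ≈ 1.224 km/s

r₁ = 6371 + 1335 = 7706.0 km = 7.7060×10⁶ m.
r₂ = 6371 + 10360 = 16731 km = 1.6731×10⁷ m.
Transfer ellipse a_t = (r₁ + r₂)/2 = 1.222×10⁷ m.
At r₁: circular v_c1 = √(μ/r₁) = 7192 m/s; transfer-perigee v_p = √[μ(2/r₁ − 1/a_t)] = 8416 m/s.
Δv₁ = v_p − v_c1 = 1224 m/s.
= 1.224 km/s.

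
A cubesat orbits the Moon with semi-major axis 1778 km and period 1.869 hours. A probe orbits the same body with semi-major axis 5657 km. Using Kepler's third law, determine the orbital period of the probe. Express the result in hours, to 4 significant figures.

Kepler's third law: T² ∝ a³, so T₂ = T₁ (a₂/a₁)^(3/2).
a₂/a₁ = 3.182, (a₂/a₁)^(3/2) = 5.675.
T₂ = 1.869 × 5.675 = 10.61 hours.

T₂ ≈ 10.61 hours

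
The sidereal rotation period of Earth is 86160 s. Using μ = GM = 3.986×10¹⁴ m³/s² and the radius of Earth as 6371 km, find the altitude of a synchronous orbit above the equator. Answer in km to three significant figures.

h_sync ≈ 35800 km

A synchronous orbit has period T, so by Kepler's third law a = (μT²/4π²)^(1/3).
μT²/4π² = 3.986×10¹⁴ × (8.616×10⁴)² / 39.48 = 7.495×10²² m³.
a = 4.216×10⁷ m = 42163 km.
Altitude h = a − R = 42163 − 6371 = 35792 km.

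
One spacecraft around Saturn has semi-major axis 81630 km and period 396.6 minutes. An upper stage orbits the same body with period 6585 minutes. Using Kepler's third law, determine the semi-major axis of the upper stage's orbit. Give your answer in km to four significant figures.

Kepler's third law: a³ ∝ T², so a₂ = a₁ (T₂/T₁)^(2/3).
T₂/T₁ = 16.60, (T₂/T₁)^(2/3) = 6.508.
a₂ = 81630 × 6.508 = 5.313×10⁵ km.

a₂ ≈ 5.313×10⁵ km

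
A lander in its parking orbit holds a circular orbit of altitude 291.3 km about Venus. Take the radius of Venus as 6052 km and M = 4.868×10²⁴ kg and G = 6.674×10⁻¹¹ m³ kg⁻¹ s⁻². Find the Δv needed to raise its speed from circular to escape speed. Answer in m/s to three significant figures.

μ = GM = 6.674×10⁻¹¹ × 4.868×10²⁴ = 3.249×10¹⁴ m³/s².
r = 6052 + 291.3 = 6343.3 km = 6.3433×10⁶ m.
Circular speed v_c = √(μ/r) = 7157 m/s.
Escape speed v_esc = √(2μ/r) = √2 × v_c = 10120 m/s.
Δv = v_esc − v_c = 2964 m/s.

Δv ≈ 2960 m/s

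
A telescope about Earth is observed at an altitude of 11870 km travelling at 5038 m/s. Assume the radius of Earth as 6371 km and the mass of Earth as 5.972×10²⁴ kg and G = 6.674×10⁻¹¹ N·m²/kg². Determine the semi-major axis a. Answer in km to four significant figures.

a ≈ 21760 km

μ = GM = 6.674×10⁻¹¹ × 5.972×10²⁴ = 3.986×10¹⁴ m³/s².
r = 6371 + 11870 = 18241 km = 1.824×10⁷ m.
Specific orbital energy ε = v²/2 − μ/r = (5038)²/2 − 3.986×10¹⁴/1.824×10⁷ = -9.160×10⁶ J/kg.
Since ε = −μ/(2a), a = −μ/(2ε) = 2.176×10⁷ m = 21757 km.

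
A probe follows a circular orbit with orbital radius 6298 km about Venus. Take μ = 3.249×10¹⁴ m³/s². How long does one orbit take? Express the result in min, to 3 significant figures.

r = 6298 km = 6.298×10⁶ m.
Kepler's third law: T = 2π√(r³/μ) = 2π√((6.298×10⁶)³ / 3.249×10¹⁴).
r³/μ = 7.689×10⁵ s², so T = 2π × 8.769×10² = 5.509×10³ s.
Converting: 5.509×10³ s ÷ 60.00 = 91.82 min.

T ≈ 91.8 min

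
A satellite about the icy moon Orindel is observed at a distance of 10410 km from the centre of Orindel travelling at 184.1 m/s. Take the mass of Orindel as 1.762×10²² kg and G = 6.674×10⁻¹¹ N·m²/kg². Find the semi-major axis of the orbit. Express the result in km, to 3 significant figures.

a ≈ 6120 km

μ = GM = 6.674×10⁻¹¹ × 1.762×10²² = 1.176×10¹² m³/s².
r = 1.041×10⁷ m.
Specific orbital energy ε = v²/2 − μ/r = (184.1)²/2 − 1.176×10¹²/1.041×10⁷ = -9.602×10⁴ J/kg.
Since ε = −μ/(2a), a = −μ/(2ε) = 6.124×10⁶ m = 6123.6 km.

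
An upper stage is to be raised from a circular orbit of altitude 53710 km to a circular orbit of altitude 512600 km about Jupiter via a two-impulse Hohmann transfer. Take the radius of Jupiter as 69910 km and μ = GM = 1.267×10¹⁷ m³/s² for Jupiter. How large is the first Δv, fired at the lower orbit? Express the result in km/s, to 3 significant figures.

Δv ≈ 9.11 km/s

r₁ = 69910 + 53710 = 123620 km = 1.2362×10⁸ m.
r₂ = 69910 + 512600 = 582510 km = 5.8251×10⁸ m.
Transfer ellipse a_t = (r₁ + r₂)/2 = 3.531×10⁸ m.
At r₁: circular v_c1 = √(μ/r₁) = 32010 m/s; transfer-perijove v_p = √[μ(2/r₁ − 1/a_t)] = 41120 m/s.
Δv₁ = v_p − v_c1 = 9107 m/s.
= 9.107 km/s.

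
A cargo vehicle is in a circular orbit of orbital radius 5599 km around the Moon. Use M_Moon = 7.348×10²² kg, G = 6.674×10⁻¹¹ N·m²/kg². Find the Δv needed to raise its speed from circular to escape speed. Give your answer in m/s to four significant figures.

μ = GM = 6.674×10⁻¹¹ × 7.348×10²² = 4.904×10¹² m³/s².
r = 5599 km = 5.599×10⁶ m.
Circular speed v_c = √(μ/r) = 935.9 m/s.
Escape speed v_esc = √(2μ/r) = √2 × v_c = 1324 m/s.
Δv = v_esc − v_c = 387.7 m/s.

Δv ≈ 387.7 m/s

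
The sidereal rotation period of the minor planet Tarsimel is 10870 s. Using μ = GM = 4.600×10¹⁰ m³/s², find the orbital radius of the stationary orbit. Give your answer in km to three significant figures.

A synchronous orbit has period T, so by Kepler's third law a = (μT²/4π²)^(1/3).
μT²/4π² = 4.600×10¹⁰ × (1.087×10⁴)² / 39.48 = 1.377×10¹⁷ m³.
a = 5.164×10⁵ m = 516.36 km.

r_sync ≈ 516 km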